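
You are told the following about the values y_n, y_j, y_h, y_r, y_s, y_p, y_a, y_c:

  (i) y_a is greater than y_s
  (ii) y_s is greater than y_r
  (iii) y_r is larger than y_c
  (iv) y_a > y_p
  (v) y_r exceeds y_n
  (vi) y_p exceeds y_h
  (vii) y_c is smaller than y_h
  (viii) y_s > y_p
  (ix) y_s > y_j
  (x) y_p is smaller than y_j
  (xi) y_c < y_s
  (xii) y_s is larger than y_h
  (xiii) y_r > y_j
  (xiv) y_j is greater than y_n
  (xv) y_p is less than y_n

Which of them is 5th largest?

The consecutive relations fix a unique order: y_c < y_h < y_p < y_n < y_j < y_r < y_s < y_a.
Counting 5 from the largest end gives y_n.

y_n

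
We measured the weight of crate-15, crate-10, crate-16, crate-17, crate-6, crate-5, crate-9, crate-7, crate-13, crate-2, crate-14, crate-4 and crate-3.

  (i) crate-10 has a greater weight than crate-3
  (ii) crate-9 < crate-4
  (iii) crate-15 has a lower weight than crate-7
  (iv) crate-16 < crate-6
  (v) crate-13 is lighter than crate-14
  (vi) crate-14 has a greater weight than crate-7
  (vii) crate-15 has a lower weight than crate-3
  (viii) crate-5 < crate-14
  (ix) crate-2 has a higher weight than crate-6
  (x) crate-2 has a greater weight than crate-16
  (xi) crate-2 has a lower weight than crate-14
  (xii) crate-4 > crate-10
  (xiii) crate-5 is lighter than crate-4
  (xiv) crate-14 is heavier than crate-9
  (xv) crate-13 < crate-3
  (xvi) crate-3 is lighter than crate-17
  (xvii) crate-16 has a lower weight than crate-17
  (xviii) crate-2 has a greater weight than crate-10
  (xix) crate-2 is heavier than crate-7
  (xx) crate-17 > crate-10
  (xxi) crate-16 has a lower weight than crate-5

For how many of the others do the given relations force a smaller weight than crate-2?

7

From crate-2 the given relations immediately reach crate-16, crate-7, crate-6, crate-10.
From those, crate-15, crate-3 — 6 in total.
From those, crate-13 — 7 in total.
Nothing else is reachable below crate-2; 7 in all.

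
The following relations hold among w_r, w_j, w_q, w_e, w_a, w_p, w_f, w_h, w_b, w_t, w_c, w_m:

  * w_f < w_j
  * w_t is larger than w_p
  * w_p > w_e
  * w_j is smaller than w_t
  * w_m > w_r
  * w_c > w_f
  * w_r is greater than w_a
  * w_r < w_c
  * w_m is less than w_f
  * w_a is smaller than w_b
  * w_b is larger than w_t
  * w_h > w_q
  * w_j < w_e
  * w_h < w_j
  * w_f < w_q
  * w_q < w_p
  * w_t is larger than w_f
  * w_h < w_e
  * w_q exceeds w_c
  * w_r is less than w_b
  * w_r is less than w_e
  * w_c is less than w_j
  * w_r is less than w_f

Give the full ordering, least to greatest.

w_a < w_r < w_m < w_f < w_c < w_q < w_h < w_j < w_e < w_p < w_t < w_b

The consecutive links are each given: w_a < w_r; w_r < w_m; w_m < w_f; w_f < w_c; w_c < w_q; w_q < w_h; w_h < w_j; w_j < w_e; w_e < w_p; w_p < w_t; w_t < w_b.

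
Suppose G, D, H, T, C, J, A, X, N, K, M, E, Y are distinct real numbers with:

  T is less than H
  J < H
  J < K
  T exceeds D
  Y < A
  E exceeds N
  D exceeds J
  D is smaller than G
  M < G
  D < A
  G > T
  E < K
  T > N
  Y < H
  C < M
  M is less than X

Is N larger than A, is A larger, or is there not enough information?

Following every chain through N: above N we get T, E, H, K, G.
A is not reached, and no chain runs the other way from A to N.
So the given relations leave the order of N and A undetermined.

undetermined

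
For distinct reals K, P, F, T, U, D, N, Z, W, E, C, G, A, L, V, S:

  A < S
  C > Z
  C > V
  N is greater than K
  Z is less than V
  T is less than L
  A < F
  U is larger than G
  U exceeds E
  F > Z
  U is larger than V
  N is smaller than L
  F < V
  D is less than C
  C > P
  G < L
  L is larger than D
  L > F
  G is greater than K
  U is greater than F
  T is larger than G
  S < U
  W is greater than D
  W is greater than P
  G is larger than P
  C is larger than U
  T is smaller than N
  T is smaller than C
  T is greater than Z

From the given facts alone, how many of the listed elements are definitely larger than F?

Directly above F: V, U, L.
One step further: C (4 so far).
No other element is forced above F by the given relations, so the count is 4.

4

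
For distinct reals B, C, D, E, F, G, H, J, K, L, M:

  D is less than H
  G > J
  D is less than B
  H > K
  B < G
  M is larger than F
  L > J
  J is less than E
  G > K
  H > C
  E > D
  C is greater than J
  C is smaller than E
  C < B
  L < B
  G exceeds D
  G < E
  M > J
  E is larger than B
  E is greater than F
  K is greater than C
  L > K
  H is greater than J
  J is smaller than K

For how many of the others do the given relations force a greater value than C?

6

The elements the relations force above C are K, H, L, B, G, E — no chain reaches any other.
That is 6.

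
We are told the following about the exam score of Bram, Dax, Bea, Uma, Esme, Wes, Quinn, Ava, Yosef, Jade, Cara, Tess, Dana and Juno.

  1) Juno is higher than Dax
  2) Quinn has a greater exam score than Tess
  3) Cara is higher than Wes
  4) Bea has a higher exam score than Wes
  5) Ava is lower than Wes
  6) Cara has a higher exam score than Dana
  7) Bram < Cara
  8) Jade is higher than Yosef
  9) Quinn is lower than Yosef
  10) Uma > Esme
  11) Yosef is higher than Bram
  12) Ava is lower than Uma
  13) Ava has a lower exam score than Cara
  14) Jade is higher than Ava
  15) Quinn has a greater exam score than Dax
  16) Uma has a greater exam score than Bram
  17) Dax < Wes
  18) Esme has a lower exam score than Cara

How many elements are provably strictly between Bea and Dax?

1

The relations place Dax below Bea. An element lies strictly between them when it is forced above Dax and also forced below Bea.
Above Dax: {Juno, Wes, Quinn, Yosef, Cara, Jade}. Below Bea: {Ava, Wes}.
Intersection: {Wes} — 1.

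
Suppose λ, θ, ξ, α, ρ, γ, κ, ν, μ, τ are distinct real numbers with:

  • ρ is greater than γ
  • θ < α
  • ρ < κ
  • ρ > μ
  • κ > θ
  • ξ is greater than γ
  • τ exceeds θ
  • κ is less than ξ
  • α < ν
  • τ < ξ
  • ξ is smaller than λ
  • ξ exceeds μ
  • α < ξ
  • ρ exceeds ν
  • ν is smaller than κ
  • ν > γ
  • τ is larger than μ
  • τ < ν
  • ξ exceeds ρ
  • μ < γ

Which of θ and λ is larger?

λ

θ < τ and τ < ν give θ < ν.
Then ν < ρ extends the chain to ρ.
Then ρ < κ extends the chain to κ.
Then κ < ξ extends the chain to ξ.
With ξ < λ: θ < τ < ν < ρ < κ < ξ < λ.
So θ < λ; λ is the larger of the two.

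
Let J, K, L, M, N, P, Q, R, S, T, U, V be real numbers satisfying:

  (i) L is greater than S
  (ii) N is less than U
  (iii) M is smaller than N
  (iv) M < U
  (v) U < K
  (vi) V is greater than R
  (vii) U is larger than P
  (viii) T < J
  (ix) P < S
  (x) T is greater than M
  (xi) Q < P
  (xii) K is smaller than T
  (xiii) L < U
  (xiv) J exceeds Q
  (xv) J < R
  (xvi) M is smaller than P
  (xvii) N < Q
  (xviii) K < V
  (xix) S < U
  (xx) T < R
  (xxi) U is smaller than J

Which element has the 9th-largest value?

The consecutive relations fix a unique order: M < N < Q < P < S < L < U < K < T < J < R < V.
The 9th largest is P.

P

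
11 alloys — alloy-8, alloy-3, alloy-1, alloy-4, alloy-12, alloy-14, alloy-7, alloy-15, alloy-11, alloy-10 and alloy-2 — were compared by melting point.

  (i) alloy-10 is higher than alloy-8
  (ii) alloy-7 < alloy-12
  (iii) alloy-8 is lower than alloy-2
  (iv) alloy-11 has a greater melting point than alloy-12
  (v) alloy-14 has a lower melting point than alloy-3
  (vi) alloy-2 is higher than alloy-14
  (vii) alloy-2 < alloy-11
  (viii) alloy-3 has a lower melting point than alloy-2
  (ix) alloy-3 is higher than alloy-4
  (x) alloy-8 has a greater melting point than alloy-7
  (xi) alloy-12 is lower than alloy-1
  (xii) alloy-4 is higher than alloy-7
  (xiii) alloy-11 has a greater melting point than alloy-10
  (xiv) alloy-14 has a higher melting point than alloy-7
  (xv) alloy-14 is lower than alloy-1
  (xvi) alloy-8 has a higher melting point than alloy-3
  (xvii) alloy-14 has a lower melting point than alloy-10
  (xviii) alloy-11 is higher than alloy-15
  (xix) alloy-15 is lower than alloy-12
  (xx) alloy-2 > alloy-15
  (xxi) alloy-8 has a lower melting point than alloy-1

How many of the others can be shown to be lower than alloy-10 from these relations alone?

Directly below alloy-10: alloy-14, alloy-8.
One step further: alloy-7, alloy-3 (4 so far).
One step further: alloy-4 (5 so far).
Nothing else is reachable below alloy-10; 5 in all.

5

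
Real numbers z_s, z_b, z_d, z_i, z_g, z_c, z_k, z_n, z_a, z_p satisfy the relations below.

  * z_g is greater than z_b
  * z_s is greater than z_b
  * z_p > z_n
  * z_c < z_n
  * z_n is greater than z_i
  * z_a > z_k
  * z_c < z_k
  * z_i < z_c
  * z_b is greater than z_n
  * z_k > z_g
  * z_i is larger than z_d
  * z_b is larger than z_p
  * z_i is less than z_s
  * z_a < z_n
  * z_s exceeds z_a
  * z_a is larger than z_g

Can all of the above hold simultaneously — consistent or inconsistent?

inconsistent

We have z_a < z_n stated directly, yet also z_n < z_p < z_b < z_g < z_k < z_a by chaining the others — so z_n < z_a. Contradiction.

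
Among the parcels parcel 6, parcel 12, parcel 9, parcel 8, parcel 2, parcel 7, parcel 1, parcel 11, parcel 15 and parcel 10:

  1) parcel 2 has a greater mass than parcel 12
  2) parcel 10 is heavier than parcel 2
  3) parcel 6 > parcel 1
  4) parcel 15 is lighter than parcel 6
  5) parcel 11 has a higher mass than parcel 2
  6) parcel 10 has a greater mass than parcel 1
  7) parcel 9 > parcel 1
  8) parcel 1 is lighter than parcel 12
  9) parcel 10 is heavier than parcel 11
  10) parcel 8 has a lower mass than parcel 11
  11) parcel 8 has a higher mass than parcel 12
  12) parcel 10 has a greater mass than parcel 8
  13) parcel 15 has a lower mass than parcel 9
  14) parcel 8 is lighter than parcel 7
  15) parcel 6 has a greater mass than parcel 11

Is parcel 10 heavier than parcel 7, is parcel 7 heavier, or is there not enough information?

Following every chain through parcel 10: below parcel 10 we get parcel 1, parcel 12, parcel 2, parcel 8, parcel 11.
parcel 7 is not reached, and no chain runs the other way from parcel 7 to parcel 10.
So the given relations leave the order of parcel 10 and parcel 7 undetermined.

undetermined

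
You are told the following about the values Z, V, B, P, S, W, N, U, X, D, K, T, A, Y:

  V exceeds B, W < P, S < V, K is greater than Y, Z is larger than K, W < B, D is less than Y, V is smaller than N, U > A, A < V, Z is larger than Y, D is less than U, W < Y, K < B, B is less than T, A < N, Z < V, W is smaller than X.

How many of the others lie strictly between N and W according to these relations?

5

Chaining upward from W reaches: Y, K, B, P, T, Z, V, X.
Chaining downward from N reaches: S, D, Y, K, B, A, Z, V.
Strictly between W and N are those in both lists: Y, K, B, Z, V — 5 elements.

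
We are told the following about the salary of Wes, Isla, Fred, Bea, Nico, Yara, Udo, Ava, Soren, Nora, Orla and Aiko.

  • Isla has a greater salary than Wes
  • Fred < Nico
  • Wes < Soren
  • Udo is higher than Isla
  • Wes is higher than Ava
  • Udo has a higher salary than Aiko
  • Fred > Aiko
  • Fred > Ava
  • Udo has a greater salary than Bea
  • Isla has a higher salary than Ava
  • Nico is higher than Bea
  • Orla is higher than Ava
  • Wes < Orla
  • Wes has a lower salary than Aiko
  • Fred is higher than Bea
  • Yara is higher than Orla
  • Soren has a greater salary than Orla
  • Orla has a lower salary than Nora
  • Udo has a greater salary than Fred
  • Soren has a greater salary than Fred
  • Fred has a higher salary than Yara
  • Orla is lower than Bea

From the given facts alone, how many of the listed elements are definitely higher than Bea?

From Bea the given relations immediately reach Fred, Nico, Udo.
From those, Soren — 4 in total.
Nothing else is reachable above Bea; 4 in all.

4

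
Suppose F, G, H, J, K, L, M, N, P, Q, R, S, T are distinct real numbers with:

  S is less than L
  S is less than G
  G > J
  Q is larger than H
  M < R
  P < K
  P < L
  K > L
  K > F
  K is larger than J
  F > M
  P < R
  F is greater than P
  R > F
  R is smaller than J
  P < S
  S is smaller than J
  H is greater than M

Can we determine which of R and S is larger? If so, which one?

undetermined

Following every chain through S: above S we get L, J, G, K; below S we get P.
R is not reached, and no chain runs the other way from R to S.
So the given relations leave the order of S and R undetermined.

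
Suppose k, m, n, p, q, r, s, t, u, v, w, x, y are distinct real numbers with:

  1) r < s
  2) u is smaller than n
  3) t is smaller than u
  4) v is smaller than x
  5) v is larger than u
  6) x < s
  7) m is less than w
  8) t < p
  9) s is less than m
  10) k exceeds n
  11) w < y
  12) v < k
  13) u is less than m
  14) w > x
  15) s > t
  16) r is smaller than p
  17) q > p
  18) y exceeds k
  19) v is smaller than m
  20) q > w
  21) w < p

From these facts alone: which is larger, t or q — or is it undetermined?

t < u and u < v give t < v.
With v < x: t < u < v < x.
With x < s: t < u < v < x < s.
With s < m: t < u < v < x < s < m.
With m < w: t < u < v < x < s < m < w.
Then w < p extends the chain to p.
Then p < q extends the chain to q.
So q is larger.

q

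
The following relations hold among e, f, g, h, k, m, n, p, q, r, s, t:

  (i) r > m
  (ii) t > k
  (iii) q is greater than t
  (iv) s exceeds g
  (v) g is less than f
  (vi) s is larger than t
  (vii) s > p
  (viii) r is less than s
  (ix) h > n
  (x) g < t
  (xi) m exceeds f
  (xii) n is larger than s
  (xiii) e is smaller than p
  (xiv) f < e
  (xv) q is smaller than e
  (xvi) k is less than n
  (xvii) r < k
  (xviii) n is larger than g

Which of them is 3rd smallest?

Piecing the relations together gives one ordering: g < f < m < r < k < t < q < e < p < s < n < h.
Counting 3 from the smallest end gives m.

m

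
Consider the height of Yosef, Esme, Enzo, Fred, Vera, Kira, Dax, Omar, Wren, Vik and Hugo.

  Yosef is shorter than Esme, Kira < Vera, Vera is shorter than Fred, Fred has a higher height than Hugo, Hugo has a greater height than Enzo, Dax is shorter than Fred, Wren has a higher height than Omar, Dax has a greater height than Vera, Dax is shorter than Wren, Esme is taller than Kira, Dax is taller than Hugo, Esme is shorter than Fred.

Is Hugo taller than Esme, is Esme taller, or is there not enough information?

Following every chain through Esme: above Esme we get Fred; below Esme we get Kira, Yosef.
Hugo is not reached, and no chain runs the other way from Hugo to Esme.
So the given relations leave the order of Esme and Hugo undetermined.

undetermined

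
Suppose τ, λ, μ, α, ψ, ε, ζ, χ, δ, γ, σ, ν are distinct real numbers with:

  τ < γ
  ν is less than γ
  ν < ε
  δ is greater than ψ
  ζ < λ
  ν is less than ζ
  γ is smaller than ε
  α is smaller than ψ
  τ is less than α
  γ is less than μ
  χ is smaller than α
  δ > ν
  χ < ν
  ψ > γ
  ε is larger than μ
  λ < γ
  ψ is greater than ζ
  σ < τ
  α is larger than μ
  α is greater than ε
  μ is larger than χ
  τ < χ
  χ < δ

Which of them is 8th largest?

ζ

Piecing the relations together gives one ordering: σ < τ < χ < ν < ζ < λ < γ < μ < ε < α < ψ < δ.
Counting 8 from the largest end gives ζ.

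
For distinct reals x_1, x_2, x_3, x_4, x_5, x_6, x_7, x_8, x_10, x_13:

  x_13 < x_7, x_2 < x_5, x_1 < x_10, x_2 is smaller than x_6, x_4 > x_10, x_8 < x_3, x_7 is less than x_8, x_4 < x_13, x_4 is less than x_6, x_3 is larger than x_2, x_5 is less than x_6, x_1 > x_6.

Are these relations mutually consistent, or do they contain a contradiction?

inconsistent

Chaining the given relations yields x_6 < x_1 < x_10 < x_4, so x_6 < x_4. But one relation states x_4 < x_6. These cannot both hold.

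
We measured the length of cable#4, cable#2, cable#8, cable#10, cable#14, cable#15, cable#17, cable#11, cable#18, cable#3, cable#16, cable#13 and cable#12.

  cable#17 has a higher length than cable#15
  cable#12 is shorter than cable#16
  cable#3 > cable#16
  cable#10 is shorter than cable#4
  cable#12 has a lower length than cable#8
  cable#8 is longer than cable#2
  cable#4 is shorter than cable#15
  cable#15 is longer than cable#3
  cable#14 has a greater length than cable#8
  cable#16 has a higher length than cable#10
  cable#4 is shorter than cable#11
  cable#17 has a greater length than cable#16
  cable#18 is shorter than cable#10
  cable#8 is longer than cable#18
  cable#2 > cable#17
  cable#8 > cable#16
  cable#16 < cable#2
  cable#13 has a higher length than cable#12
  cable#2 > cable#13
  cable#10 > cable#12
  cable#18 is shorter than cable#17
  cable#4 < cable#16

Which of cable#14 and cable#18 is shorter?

cable#18

cable#18 < cable#10 and cable#10 < cable#4 give cable#18 < cable#4.
Then cable#4 < cable#16 extends the chain to cable#16.
With cable#16 < cable#3: cable#18 < cable#10 < cable#4 < cable#16 < cable#3.
Then cable#3 < cable#15 extends the chain to cable#15.
With cable#15 < cable#17: cable#18 < cable#10 < cable#4 < cable#16 < cable#3 < cable#15 < cable#17.
With cable#17 < cable#2: cable#18 < cable#10 < cable#4 < cable#16 < cable#3 < cable#15 < cable#17 < cable#2.
With cable#2 < cable#8: cable#18 < cable#10 < cable#4 < cable#16 < cable#3 < cable#15 < cable#17 < cable#2 < cable#8.
With cable#8 < cable#14: cable#18 < cable#10 < cable#4 < cable#16 < cable#3 < cable#15 < cable#17 < cable#2 < cable#8 < cable#14.
So cable#18 < cable#14; cable#18 is the shorter of the two.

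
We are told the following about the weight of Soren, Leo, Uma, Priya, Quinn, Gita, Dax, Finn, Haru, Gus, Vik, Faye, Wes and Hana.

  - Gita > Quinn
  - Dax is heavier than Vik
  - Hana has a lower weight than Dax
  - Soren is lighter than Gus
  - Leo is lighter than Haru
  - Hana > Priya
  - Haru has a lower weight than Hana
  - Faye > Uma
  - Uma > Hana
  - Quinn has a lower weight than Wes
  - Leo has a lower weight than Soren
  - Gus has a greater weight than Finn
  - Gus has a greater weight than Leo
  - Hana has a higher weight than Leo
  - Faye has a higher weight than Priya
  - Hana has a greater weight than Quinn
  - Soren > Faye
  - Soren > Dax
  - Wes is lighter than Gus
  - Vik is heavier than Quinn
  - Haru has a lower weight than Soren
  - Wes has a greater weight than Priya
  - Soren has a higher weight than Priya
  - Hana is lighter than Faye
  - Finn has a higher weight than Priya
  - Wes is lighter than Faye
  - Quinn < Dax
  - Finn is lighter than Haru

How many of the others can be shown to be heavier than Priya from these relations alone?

Directly above Priya: Finn, Wes, Hana, Faye, Soren.
One step further: Haru, Uma, Dax, Gus (9 so far).
No other element is forced above Priya by the given relations, so the count is 9.

9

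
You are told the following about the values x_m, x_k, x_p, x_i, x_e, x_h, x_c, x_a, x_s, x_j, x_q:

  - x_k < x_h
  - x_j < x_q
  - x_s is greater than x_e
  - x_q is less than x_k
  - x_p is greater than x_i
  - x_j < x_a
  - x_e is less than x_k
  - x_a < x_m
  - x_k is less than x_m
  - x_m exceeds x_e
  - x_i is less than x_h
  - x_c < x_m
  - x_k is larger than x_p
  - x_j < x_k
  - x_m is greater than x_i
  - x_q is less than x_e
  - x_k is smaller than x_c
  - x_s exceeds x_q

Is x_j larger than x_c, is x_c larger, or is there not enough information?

x_j < x_q and x_q < x_e give x_j < x_e.
With x_e < x_k: x_j < x_q < x_e < x_k.
With x_k < x_c: x_j < x_q < x_e < x_k < x_c.
So x_c is larger.

x_c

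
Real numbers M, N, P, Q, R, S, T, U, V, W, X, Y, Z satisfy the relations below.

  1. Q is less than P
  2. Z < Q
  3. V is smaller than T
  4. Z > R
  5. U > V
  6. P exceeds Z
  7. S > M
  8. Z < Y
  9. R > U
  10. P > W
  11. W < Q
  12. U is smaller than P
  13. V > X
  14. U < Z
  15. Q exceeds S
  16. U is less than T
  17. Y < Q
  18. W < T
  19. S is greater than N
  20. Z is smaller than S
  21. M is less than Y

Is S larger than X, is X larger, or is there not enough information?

S

X < V and V < U give X < U.
With U < R: X < V < U < R.
Then R < Z extends the chain to Z.
Then Z < S extends the chain to S.
So S is larger.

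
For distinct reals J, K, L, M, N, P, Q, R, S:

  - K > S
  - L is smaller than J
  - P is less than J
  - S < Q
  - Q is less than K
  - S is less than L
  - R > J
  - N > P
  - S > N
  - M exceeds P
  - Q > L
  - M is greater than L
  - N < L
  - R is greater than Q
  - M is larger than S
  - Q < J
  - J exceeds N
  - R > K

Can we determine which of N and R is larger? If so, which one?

Chaining the given relations: N < S < L < Q < J < R.
So R is larger.

R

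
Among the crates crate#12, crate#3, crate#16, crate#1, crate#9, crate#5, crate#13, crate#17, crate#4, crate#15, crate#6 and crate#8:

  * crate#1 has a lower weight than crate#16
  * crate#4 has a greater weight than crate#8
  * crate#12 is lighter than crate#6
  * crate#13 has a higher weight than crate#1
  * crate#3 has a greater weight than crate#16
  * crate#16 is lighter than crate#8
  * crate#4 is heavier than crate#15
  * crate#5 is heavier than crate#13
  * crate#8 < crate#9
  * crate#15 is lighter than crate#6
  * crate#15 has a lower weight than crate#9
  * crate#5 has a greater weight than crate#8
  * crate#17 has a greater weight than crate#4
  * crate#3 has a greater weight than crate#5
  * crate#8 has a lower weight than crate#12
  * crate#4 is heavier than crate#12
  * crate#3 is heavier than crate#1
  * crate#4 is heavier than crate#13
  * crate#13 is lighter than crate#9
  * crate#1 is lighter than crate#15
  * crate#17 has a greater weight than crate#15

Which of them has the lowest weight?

crate#16 is not least since crate#1 < crate#16; crate#8 is not least since crate#16 < crate#8; crate#13 is not least since crate#1 < crate#13; crate#15 is not least since crate#1 < crate#15; crate#5 is not least since crate#8 < crate#5; crate#9 is not least since crate#15 < crate#9; crate#3 is not least since crate#5 < crate#3; crate#12 is not least since crate#8 < crate#12; crate#6 is not least since crate#15 < crate#6; crate#4 is not least since crate#13 < crate#4; crate#17 is not least since crate#15 < crate#17.
Only crate#1 has nothing below it, so crate#1 is the lowest weight.

crate#1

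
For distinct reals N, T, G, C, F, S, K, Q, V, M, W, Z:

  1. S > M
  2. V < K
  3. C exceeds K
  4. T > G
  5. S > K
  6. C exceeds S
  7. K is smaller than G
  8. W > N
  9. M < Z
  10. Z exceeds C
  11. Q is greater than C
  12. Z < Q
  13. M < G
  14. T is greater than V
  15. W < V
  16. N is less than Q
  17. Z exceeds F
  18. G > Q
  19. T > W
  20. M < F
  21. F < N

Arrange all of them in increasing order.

Each adjacent pair is fixed by a given relation: M < F; F < N; N < W; W < V; V < K; K < S; S < C; C < Z; Z < Q; Q < G; G < T. Chaining them end to end gives the full order.

M < F < N < W < V < K < S < C < Z < Q < G < T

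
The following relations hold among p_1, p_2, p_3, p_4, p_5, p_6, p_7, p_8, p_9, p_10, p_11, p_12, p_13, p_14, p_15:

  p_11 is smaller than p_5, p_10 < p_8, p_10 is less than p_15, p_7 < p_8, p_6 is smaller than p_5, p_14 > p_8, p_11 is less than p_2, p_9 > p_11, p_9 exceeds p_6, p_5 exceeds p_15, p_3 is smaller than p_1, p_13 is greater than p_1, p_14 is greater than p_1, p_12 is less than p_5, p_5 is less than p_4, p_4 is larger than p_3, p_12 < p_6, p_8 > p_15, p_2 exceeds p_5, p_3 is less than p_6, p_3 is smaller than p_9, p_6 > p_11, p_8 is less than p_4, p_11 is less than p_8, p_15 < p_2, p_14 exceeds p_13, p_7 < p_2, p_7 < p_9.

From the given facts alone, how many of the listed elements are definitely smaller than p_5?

From p_5 the given relations immediately reach p_11, p_12, p_6, p_15.
From those, p_10, p_3 — 6 in total.
No other element is forced below p_5 by the given relations, so the count is 6.

6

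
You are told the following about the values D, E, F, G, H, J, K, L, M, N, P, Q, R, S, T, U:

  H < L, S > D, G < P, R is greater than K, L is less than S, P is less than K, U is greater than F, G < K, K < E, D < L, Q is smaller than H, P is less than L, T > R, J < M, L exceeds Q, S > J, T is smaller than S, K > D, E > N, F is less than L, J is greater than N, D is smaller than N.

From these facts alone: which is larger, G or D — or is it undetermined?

Following every chain through D: above D we get N, J, M, K, R, E, L, T, S.
G is not reached, and no chain runs the other way from G to D.
So the given relations leave the order of D and G undetermined.

undetermined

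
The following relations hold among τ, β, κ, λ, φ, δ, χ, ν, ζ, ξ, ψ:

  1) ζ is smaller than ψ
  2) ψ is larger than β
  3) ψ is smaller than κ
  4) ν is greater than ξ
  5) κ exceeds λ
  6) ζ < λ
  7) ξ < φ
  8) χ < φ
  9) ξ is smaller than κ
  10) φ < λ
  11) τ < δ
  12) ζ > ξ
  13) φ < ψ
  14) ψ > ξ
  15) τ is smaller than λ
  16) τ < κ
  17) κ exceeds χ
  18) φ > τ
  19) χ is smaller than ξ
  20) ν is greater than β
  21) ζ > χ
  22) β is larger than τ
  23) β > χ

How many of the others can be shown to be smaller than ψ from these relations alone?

6

The elements the relations force below ψ are χ, ξ, τ, φ, ζ, β — no chain reaches any other.
That is 6.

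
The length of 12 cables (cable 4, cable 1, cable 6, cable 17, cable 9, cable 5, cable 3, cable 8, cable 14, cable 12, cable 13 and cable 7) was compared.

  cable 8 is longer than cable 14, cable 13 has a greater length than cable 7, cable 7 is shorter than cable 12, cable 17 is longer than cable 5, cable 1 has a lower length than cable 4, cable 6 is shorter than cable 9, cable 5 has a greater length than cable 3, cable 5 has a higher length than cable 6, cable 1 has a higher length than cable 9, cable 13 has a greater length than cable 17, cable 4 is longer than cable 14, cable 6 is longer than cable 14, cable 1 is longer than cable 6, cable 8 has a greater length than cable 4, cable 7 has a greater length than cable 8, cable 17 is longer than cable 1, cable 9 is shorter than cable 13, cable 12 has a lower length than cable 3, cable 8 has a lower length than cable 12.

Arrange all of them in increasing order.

Nothing is placed below cable 14, so it is least; from there cable 14 < cable 6; cable 6 < cable 9; cable 9 < cable 1; cable 1 < cable 4; cable 4 < cable 8; cable 8 < cable 7; cable 7 < cable 12; cable 12 < cable 3; cable 3 < cable 5; cable 5 < cable 17; cable 17 < cable 13, each given directly.

cable 14 < cable 6 < cable 9 < cable 1 < cable 4 < cable 8 < cable 7 < cable 12 < cable 3 < cable 5 < cable 17 < cable 13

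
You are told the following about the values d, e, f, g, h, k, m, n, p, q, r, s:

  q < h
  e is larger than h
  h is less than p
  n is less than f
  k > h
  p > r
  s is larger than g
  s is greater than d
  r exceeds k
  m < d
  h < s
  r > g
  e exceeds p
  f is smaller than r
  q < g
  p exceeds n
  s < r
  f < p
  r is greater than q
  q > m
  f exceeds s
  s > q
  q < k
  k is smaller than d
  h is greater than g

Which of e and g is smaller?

Following the relations from g: g < h < k < d < s < f < r < p < e.
So g < e; g is the smaller of the two.

g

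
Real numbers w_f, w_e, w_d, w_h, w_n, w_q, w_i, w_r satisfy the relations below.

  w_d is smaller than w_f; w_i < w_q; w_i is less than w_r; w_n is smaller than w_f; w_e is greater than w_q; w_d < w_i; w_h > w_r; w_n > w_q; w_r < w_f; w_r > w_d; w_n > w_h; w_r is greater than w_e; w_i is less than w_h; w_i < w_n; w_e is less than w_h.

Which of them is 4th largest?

w_r

Chaining the given pairs: w_d < w_i < w_q < w_e < w_r < w_h < w_n < w_f.
Counting 4 from the largest end gives w_r.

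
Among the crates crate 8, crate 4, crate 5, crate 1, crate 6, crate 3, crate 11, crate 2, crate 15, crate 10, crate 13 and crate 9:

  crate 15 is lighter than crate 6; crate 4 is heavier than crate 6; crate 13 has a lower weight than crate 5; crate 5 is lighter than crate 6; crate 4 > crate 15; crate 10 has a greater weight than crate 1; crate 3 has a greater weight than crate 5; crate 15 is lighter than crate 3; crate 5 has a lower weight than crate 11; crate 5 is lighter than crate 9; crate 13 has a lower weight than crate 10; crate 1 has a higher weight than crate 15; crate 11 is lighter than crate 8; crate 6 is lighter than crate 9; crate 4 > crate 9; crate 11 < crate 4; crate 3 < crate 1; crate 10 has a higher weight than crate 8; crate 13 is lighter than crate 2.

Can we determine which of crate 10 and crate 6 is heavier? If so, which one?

Following every chain through crate 6: above crate 6 we get crate 9, crate 4; below crate 6 we get crate 15, crate 13, crate 5.
crate 10 is not reached, and no chain runs the other way from crate 10 to crate 6.
So the given relations leave the order of crate 6 and crate 10 undetermined.

undetermined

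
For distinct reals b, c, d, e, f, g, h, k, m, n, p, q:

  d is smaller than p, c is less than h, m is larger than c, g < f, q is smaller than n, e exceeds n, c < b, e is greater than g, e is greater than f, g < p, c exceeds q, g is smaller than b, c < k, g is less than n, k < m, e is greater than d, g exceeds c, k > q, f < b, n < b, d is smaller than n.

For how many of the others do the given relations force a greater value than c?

Directly above c: g, h, k, b, m.
One step further: f, n, e, p (9 so far).
Nothing else is reachable above c; 9 in all.

9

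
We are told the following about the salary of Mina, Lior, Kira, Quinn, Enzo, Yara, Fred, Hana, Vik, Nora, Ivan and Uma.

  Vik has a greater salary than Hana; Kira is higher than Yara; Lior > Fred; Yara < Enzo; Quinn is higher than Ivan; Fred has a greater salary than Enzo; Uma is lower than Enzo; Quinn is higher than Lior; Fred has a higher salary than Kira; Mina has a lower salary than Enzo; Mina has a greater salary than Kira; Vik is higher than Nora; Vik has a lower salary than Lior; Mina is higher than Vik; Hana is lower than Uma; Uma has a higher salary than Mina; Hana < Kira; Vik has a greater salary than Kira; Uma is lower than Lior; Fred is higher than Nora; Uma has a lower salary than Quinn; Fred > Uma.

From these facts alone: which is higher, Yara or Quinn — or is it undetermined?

Quinn

The relevant relations are Yara < Kira; Kira < Vik; Vik < Mina; Mina < Uma; Uma < Enzo; Enzo < Fred; Fred < Lior; Lior < Quinn.
Together: Yara < Kira < Vik < Mina < Uma < Enzo < Fred < Lior < Quinn.
So Quinn is higher.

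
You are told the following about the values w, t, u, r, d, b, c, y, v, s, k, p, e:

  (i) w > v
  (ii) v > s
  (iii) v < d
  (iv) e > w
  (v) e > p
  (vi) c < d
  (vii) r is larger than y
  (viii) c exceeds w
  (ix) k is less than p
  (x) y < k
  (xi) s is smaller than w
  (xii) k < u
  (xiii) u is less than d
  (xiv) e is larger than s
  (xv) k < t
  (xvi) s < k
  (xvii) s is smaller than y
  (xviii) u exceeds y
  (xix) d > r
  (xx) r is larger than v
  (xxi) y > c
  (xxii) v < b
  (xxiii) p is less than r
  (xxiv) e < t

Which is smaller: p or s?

s < v and v < w give s < w.
Then w < c extends the chain to c.
Then c < y extends the chain to y.
With y < k: s < v < w < c < y < k.
With k < p: s < v < w < c < y < k < p.
So s < p; s is the smaller of the two.

s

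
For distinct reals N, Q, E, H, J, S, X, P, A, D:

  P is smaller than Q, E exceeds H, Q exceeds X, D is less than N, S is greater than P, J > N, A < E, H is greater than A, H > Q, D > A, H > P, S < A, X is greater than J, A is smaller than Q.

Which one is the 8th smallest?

Q

The consecutive relations fix a unique order: P < S < A < D < N < J < X < Q < H < E.
The 8th smallest is Q.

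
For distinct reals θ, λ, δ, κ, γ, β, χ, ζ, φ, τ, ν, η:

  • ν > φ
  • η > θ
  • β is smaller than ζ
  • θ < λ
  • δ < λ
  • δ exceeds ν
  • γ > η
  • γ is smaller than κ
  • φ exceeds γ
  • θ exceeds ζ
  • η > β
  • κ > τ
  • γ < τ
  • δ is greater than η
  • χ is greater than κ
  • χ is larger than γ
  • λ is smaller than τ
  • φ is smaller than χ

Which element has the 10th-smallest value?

τ

Piecing the relations together gives one ordering: β < ζ < θ < η < γ < φ < ν < δ < λ < τ < κ < χ.
The 10th smallest is τ.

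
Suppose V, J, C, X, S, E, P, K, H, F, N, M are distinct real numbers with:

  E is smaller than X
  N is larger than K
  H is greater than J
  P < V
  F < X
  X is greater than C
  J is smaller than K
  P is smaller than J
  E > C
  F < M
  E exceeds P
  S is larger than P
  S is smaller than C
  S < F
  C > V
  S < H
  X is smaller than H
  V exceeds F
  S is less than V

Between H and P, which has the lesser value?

The relevant relations are P < S; S < F; F < V; V < C; C < E; E < X; X < H.
Together: P < S < F < V < C < E < X < H.
So P < H; P is the smaller of the two.

P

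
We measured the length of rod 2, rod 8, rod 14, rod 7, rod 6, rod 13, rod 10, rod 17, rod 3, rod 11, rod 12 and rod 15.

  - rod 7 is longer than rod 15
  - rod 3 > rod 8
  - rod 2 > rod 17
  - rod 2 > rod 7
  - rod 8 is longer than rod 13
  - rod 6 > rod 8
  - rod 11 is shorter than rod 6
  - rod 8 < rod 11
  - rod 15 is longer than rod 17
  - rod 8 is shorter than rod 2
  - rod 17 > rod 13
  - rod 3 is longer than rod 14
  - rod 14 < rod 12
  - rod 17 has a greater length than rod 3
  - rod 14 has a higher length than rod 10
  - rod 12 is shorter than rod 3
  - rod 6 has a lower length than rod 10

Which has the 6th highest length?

Chaining the given pairs: rod 13 < rod 8 < rod 11 < rod 6 < rod 10 < rod 14 < rod 12 < rod 3 < rod 17 < rod 15 < rod 7 < rod 2.
Counting 6 from the largest end gives rod 12.

rod 12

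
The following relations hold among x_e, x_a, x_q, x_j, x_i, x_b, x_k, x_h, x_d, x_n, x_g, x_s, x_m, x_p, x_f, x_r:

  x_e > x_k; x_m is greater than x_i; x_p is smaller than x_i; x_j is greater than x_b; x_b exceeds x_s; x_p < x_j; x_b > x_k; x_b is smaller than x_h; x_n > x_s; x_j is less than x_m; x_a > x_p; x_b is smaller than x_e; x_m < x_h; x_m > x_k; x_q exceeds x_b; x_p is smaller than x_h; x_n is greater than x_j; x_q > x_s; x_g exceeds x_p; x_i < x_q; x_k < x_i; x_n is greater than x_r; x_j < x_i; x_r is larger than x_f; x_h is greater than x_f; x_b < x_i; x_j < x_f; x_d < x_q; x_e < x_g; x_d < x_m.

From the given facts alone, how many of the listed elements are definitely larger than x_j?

From x_j the given relations immediately reach x_i, x_m, x_f, x_n.
From those, x_h, x_q, x_r — 7 in total.
Nothing else is reachable above x_j; 7 in all.

7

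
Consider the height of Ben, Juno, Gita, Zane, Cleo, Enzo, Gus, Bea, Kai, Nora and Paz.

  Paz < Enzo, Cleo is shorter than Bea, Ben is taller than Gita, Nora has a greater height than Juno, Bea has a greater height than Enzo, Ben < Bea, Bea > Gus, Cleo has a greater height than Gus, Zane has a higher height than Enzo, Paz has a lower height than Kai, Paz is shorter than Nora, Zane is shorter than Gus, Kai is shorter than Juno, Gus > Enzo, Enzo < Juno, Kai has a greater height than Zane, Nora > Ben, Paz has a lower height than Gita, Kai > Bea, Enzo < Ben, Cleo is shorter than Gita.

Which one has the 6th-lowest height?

Chaining the given pairs: Paz < Enzo < Zane < Gus < Cleo < Gita < Ben < Bea < Kai < Juno < Nora.
The 6th smallest is Gita.

Gita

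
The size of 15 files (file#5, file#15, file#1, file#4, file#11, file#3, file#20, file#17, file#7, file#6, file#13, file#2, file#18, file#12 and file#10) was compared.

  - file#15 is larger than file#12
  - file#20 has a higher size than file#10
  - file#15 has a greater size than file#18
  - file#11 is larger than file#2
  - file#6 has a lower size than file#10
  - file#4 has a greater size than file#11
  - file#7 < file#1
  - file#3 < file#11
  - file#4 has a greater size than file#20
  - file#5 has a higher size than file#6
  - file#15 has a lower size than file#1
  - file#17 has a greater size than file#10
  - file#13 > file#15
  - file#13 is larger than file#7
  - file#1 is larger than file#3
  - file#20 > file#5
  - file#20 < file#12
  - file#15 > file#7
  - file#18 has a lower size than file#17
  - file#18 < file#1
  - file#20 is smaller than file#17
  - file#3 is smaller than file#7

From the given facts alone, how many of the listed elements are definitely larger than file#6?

The elements the relations force above file#6 are file#10, file#5, file#20, file#17, file#12, file#4, file#15, file#1, file#13 — no chain reaches any other.
That is 9.

9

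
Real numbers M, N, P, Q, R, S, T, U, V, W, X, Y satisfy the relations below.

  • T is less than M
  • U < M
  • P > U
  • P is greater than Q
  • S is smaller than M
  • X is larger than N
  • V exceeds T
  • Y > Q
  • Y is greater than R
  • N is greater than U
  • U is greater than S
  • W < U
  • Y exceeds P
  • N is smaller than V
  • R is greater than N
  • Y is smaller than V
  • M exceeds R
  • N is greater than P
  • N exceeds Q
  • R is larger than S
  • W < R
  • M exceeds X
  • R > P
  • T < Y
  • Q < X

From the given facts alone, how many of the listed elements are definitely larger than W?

From W the given relations immediately reach U, R.
From those, P, N, M, Y — 6 in total.
From those, X, V — 8 in total.
No other element is forced above W by the given relations, so the count is 8.

8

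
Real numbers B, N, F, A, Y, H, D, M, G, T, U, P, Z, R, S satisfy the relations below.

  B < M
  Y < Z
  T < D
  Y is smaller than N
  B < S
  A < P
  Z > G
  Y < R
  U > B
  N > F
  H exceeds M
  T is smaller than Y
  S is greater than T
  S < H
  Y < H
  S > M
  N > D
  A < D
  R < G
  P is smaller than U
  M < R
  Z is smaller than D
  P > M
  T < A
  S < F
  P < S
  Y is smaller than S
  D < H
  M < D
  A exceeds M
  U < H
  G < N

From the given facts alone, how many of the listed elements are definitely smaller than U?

The elements the relations force below U are B, M, T, A, P — no chain reaches any other.
That is 5.

5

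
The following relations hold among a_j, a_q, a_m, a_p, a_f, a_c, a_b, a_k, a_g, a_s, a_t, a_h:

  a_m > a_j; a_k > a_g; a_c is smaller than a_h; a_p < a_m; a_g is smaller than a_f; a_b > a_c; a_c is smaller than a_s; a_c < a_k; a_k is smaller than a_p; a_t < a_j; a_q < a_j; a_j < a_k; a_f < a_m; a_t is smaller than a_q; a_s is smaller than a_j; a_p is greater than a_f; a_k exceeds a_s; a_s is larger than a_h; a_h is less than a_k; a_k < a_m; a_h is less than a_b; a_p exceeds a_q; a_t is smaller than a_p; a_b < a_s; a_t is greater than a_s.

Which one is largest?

a_c is not greatest since a_c < a_b; a_h is not greatest since a_h < a_s; a_b is not greatest since a_b < a_s; a_s is not greatest since a_s < a_j; a_g is not greatest since a_g < a_f; a_t is not greatest since a_t < a_j; a_q is not greatest since a_q < a_j; a_j is not greatest since a_j < a_m; a_k is not greatest since a_k < a_m; a_f is not greatest since a_f < a_m; a_p is not greatest since a_p < a_m.
Only a_m has nothing above it, so a_m is the largest.

a_m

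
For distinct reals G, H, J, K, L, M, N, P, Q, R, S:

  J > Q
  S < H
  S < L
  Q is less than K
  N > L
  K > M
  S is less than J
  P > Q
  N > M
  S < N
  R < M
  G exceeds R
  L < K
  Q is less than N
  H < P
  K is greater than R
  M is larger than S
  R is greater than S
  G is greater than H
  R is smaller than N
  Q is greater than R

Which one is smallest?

S

H is not least since S < H; R is not least since S < R; M is not least since S < M; Q is not least since R < Q; P is not least since Q < P; L is not least since S < L; N is not least since M < N; J is not least since S < J; K is not least since Q < K; G is not least since R < G.
Only S has nothing below it, so S is the smallest.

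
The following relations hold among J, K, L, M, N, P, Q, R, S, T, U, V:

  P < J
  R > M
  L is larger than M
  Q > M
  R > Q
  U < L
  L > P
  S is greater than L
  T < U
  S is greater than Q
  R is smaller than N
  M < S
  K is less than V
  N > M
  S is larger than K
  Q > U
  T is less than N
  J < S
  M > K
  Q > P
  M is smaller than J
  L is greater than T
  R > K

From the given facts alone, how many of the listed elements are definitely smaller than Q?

The elements the relations force below Q are P, K, M, T, U — no chain reaches any other.
That is 5.

5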